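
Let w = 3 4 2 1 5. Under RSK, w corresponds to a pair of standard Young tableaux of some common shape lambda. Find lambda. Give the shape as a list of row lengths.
Row-insert each entry into an empty tableau.

After inserting 3: P = [[3]].
After inserting 4: P = [[3, 4]].
After inserting 2: P = [[2, 4], [3]].
After inserting 1: P = [[1, 4], [2], [3]].
After inserting 5: P = [[1, 4, 5], [2], [3]].

The final insertion tableau P = [[1, 4, 5], [2], [3]] has shape [3, 1, 1].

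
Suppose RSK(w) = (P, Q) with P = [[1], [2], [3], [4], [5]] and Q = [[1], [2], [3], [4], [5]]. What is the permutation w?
Reverse the RSK construction: for i from n down to 1, find the cell of Q containing i, remove the entry at that cell from P, and reverse-bump it up through P; the value ejected from row 1 is w(i).

Step i=5: Q has 5 at row 5, column 1; remove 5 from row 5 of P and reverse-bump: 5 enters row 4 and ejects 4; 4 enters row 3 and ejects 3; 3 enters row 2 and ejects 2; 2 enters row 1 and ejects 1. So w(5) = 1. P is now [[2], [3], [4], [5]].
Step i=4: Q has 4 at row 4, column 1; remove 5 from row 4 of P and reverse-bump: 5 enters row 3 and ejects 4; 4 enters row 2 and ejects 3; 3 enters row 1 and ejects 2. So w(4) = 2. P is now [[3], [4], [5]].
Step i=3: Q has 3 at row 3, column 1; remove 5 from row 3 of P and reverse-bump: 5 enters row 2 and ejects 4; 4 enters row 1 and ejects 3. So w(3) = 3. P is now [[4], [5]].
Step i=2: Q has 2 at row 2, column 1; remove 5 from row 2 of P and reverse-bump: 5 enters row 1 and ejects 4. So w(2) = 4. P is now [[5]].
Step i=1: Q has 1 at row 1, column 1; remove that cell from P, ejecting 5. So w(1) = 5. P is now [].

So w = 5 4 3 2 1.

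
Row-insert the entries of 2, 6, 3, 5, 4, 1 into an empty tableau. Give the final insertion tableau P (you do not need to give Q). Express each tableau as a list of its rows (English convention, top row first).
Insert 2: appended to row 1. P = [[2]].
Insert 6: appended to row 1. P = [[2, 6]].
Insert 3: 3 bumps 6 from row 1; 6 starts row 2. P = [[2, 3], [6]].
Insert 5: appended to row 1. P = [[2, 3, 5], [6]].
Insert 4: 4 bumps 5 from row 1; 5 bumps 6 from row 2; 6 starts row 3. P = [[2, 3, 4], [5], [6]].
Insert 1: 1 bumps 2 from row 1; 2 bumps 5 from row 2; 5 bumps 6 from row 3; 6 starts row 4. P = [[1, 3, 4], [2], [5], [6]].

So P = [[1, 3, 4], [2], [5], [6]].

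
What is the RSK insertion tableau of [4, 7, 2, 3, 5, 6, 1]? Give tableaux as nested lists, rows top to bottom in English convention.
Insert 4: appended to row 1. P = [[4]].
Insert 7: appended to row 1. P = [[4, 7]].
Insert 2: 2 bumps 4 from row 1; 4 starts row 2. P = [[2, 7], [4]].
Insert 3: 3 bumps 7 from row 1; 7 appends to row 2. P = [[2, 3], [4, 7]].
Insert 5: appended to row 1. P = [[2, 3, 5], [4, 7]].
Insert 6: appended to row 1. P = [[2, 3, 5, 6], [4, 7]].
Insert 1: 1 bumps 2 from row 1; 2 bumps 4 from row 2; 4 starts row 3. P = [[1, 3, 5, 6], [2, 7], [4]].

So P = [[1, 3, 5, 6], [2, 7], [4]].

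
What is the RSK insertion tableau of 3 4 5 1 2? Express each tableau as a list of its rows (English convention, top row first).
Insert 3: appended to row 1. P = [[3]].
Insert 4: appended to row 1. P = [[3, 4]].
Insert 5: appended to row 1. P = [[3, 4, 5]].
Insert 1: 1 bumps 3 from row 1; 3 starts row 2. P = [[1, 4, 5], [3]].
Insert 2: 2 bumps 4 from row 1; 4 appends to row 2. P = [[1, 2, 5], [3, 4]].

So P = [[1, 2, 5], [3, 4]].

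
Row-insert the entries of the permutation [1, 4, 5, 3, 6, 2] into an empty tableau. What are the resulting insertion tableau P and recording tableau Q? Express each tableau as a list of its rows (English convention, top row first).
P = [[1, 2, 5, 6], [3], [4]], Q = [[1, 2, 3, 5], [4], [6]]

Insert each entry of the permutation into P by Schensted row insertion, recording in Q the position of each new cell.

Insert 1: appended to row 1. P = [[1]], Q = [[1]].
Insert 4: appended to row 1. P = [[1, 4]], Q = [[1, 2]].
Insert 5: appended to row 1. P = [[1, 4, 5]], Q = [[1, 2, 3]].
Insert 3: 3 bumps 4 from row 1; 4 starts row 2. P = [[1, 3, 5], [4]], Q = [[1, 2, 3], [4]].
Insert 6: appended to row 1. P = [[1, 3, 5, 6], [4]], Q = [[1, 2, 3, 5], [4]].
Insert 2: 2 bumps 3 from row 1; 3 bumps 4 from row 2; 4 starts row 3. P = [[1, 2, 5, 6], [3], [4]], Q = [[1, 2, 3, 5], [4], [6]].

So P = [[1, 2, 5, 6], [3], [4]], Q = [[1, 2, 3, 5], [4], [6]].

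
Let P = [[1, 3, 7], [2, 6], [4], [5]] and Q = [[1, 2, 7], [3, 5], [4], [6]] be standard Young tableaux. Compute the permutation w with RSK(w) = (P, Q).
5 6 4 2 3 1 7

Reverse the RSK construction: for i from n down to 1, find the cell of Q containing i, remove the entry at that cell from P, and reverse-bump it up through P; the value ejected from row 1 is w(i).

Step i=7: Q has 7 at row 1, column 3; remove that cell from P, ejecting 7. So w(7) = 7. P is now [[1, 3], [2, 6], [4], [5]].
Step i=6: Q has 6 at row 4, column 1; remove 5 from row 4 of P and reverse-bump: 5 enters row 3 and ejects 4; 4 enters row 2 and ejects 2; 2 enters row 1 and ejects 1. So w(6) = 1. P is now [[2, 3], [4, 6], [5]].
Step i=5: Q has 5 at row 2, column 2; remove 6 from row 2 of P and reverse-bump: 6 enters row 1 and ejects 3. So w(5) = 3. P is now [[2, 6], [4], [5]].
Step i=4: Q has 4 at row 3, column 1; remove 5 from row 3 of P and reverse-bump: 5 enters row 2 and ejects 4; 4 enters row 1 and ejects 2. So w(4) = 2. P is now [[4, 6], [5]].
Step i=3: Q has 3 at row 2, column 1; remove 5 from row 2 of P and reverse-bump: 5 enters row 1 and ejects 4. So w(3) = 4. P is now [[5, 6]].
Step i=2: Q has 2 at row 1, column 2; remove that cell from P, ejecting 6. So w(2) = 6. P is now [[5]].
Step i=1: Q has 1 at row 1, column 1; remove that cell from P, ejecting 5. So w(1) = 5. P is now [].

So w = 5 6 4 2 3 1 7.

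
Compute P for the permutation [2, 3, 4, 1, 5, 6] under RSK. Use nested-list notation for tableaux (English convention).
Insert 2: appended to row 1. P = [[2]].
Insert 3: appended to row 1. P = [[2, 3]].
Insert 4: appended to row 1. P = [[2, 3, 4]].
Insert 1: 1 bumps 2 from row 1; 2 starts row 2. P = [[1, 3, 4], [2]].
Insert 5: appended to row 1. P = [[1, 3, 4, 5], [2]].
Insert 6: appended to row 1. P = [[1, 3, 4, 5, 6], [2]].

So P = [[1, 3, 4, 5, 6], [2]].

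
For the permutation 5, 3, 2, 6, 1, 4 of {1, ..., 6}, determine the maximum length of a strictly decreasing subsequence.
4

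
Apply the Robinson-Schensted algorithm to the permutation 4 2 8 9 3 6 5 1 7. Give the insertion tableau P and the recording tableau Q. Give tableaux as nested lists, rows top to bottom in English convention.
P = [[1, 3, 5, 7], [2, 6, 9], [4], [8]], Q = [[1, 3, 4, 9], [2, 5, 6], [7], [8]]

Insert each entry of the permutation into P by Schensted row insertion, recording in Q the position of each new cell.

Insert 4: appended to row 1. P = [[4]].
Insert 2: 2 bumps 4 from row 1; 4 starts row 2. P = [[2], [4]].
Insert 8: appended to row 1. P = [[2, 8], [4]].
Insert 9: appended to row 1. P = [[2, 8, 9], [4]].
Insert 3: 3 bumps 8 from row 1; 8 appends to row 2. P = [[2, 3, 9], [4, 8]].
Insert 6: 6 bumps 9 from row 1; 9 appends to row 2. P = [[2, 3, 6], [4, 8, 9]].
Insert 5: 5 bumps 6 from row 1; 6 bumps 8 from row 2; 8 starts row 3. P = [[2, 3, 5], [4, 6, 9], [8]].
Insert 1: 1 bumps 2 from row 1; 2 bumps 4 from row 2; 4 bumps 8 from row 3; 8 starts row 4. P = [[1, 3, 5], [2, 6, 9], [4], [8]].
Insert 7: appended to row 1. P = [[1, 3, 5, 7], [2, 6, 9], [4], [8]].

So P = [[1, 3, 5, 7], [2, 6, 9], [4], [8]], Q = [[1, 3, 4, 9], [2, 5, 6], [7], [8]].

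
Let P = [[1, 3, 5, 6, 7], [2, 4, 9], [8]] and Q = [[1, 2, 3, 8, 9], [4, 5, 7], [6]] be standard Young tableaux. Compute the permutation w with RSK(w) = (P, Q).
2 8 9 1 4 3 5 6 7

Reverse the RSK construction: for i from n down to 1, find the cell of Q containing i, remove the entry at that cell from P, and reverse-bump it up through P; the value ejected from row 1 is w(i).

Step i=9: Q has 9 at row 1, column 5; remove that cell from P, ejecting 7. So w(9) = 7. P is now [[1, 3, 5, 6], [2, 4, 9], [8]].
Step i=8: Q has 8 at row 1, column 4; remove that cell from P, ejecting 6. So w(8) = 6. P is now [[1, 3, 5], [2, 4, 9], [8]].
Step i=7: Q has 7 at row 2, column 3; remove 9 from row 2 of P and reverse-bump: 9 enters row 1 and ejects 5. So w(7) = 5. P is now [[1, 3, 9], [2, 4], [8]].
Step i=6: Q has 6 at row 3, column 1; remove 8 from row 3 of P and reverse-bump: 8 enters row 2 and ejects 4; 4 enters row 1 and ejects 3. So w(6) = 3. P is now [[1, 4, 9], [2, 8]].
Step i=5: Q has 5 at row 2, column 2; remove 8 from row 2 of P and reverse-bump: 8 enters row 1 and ejects 4. So w(5) = 4. P is now [[1, 8, 9], [2]].
Step i=4: Q has 4 at row 2, column 1; remove 2 from row 2 of P and reverse-bump: 2 enters row 1 and ejects 1. So w(4) = 1. P is now [[2, 8, 9]].
Step i=3: Q has 3 at row 1, column 3; remove that cell from P, ejecting 9. So w(3) = 9. P is now [[2, 8]].
Step i=2: Q has 2 at row 1, column 2; remove that cell from P, ejecting 8. So w(2) = 8. P is now [[2]].
Step i=1: Q has 1 at row 1, column 1; remove that cell from P, ejecting 2. So w(1) = 2. P is now [].

So w = 2 8 9 1 4 3 5 6 7.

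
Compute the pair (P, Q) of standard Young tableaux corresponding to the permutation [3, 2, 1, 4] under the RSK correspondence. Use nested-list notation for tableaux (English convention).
Insert each entry of the permutation into P by Schensted row insertion, recording in Q the position of each new cell.

Insert 3: appended to row 1. P = [[3]], Q = [[1]].
Insert 2: 2 bumps 3 from row 1; 3 starts row 2. P = [[2], [3]], Q = [[1], [2]].
Insert 1: 1 bumps 2 from row 1; 2 bumps 3 from row 2; 3 starts row 3. P = [[1], [2], [3]], Q = [[1], [2], [3]].
Insert 4: appended to row 1. P = [[1, 4], [2], [3]], Q = [[1, 4], [2], [3]].

So P = [[1, 4], [2], [3]], Q = [[1, 4], [2], [3]].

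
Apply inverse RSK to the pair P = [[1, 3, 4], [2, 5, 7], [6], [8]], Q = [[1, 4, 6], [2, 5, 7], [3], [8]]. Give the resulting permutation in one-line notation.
Reverse RSK: for i = n, n-1, ..., 1, locate i in Q, remove the corresponding corner cell from P, and reverse-bump its entry up through P; the value ejected from row 1 is w(i).

So w = 8 2 1 6 3 7 5 4.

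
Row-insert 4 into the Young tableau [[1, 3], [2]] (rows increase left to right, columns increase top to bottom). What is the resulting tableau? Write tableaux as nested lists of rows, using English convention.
4 is larger than every entry of row 1, so it is appended to row 1. The new tableau is [[1, 3, 4], [2]].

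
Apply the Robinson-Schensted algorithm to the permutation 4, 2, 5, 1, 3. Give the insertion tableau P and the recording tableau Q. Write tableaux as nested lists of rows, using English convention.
Insert each entry of the permutation into P by Schensted row insertion, recording in Q the position of each new cell.

After inserting 4: P = [[4]].
After inserting 2: P = [[2], [4]].
After inserting 5: P = [[2, 5], [4]].
After inserting 1: P = [[1, 5], [2], [4]].
After inserting 3: P = [[1, 3], [2, 5], [4]].

So P = [[1, 3], [2, 5], [4]], Q = [[1, 3], [2, 5], [4]].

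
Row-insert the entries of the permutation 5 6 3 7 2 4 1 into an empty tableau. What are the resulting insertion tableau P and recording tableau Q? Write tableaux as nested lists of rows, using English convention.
Insert each entry of the permutation into P by Schensted row insertion, recording in Q the position of each new cell.

Insert 5: appended to row 1. P = [[5]].
Insert 6: appended to row 1. P = [[5, 6]].
Insert 3: 3 bumps 5 from row 1; 5 starts row 2. P = [[3, 6], [5]].
Insert 7: appended to row 1. P = [[3, 6, 7], [5]].
Insert 2: 2 bumps 3 from row 1; 3 bumps 5 from row 2; 5 starts row 3. P = [[2, 6, 7], [3], [5]].
Insert 4: 4 bumps 6 from row 1; 6 appends to row 2. P = [[2, 4, 7], [3, 6], [5]].
Insert 1: 1 bumps 2 from row 1; 2 bumps 3 from row 2; 3 bumps 5 from row 3; 5 starts row 4. P = [[1, 4, 7], [2, 6], [3], [5]].

So P = [[1, 4, 7], [2, 6], [3], [5]], Q = [[1, 2, 4], [3, 6], [5], [7]].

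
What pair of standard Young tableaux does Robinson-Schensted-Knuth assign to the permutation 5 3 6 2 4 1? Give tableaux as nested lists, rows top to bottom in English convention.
P = [[1, 4], [2, 6], [3], [5]], Q = [[1, 3], [2, 5], [4], [6]]

Insert each entry of the permutation into P by Schensted row insertion, recording in Q the position of each new cell.

Insert 5: appended to row 1. P = [[5]], Q = [[1]].
Insert 3: 3 bumps 5 from row 1; 5 starts row 2. P = [[3], [5]], Q = [[1], [2]].
Insert 6: appended to row 1. P = [[3, 6], [5]], Q = [[1, 3], [2]].
Insert 2: 2 bumps 3 from row 1; 3 bumps 5 from row 2; 5 starts row 3. P = [[2, 6], [3], [5]], Q = [[1, 3], [2], [4]].
Insert 4: 4 bumps 6 from row 1; 6 appends to row 2. P = [[2, 4], [3, 6], [5]], Q = [[1, 3], [2, 5], [4]].
Insert 1: 1 bumps 2 from row 1; 2 bumps 3 from row 2; 3 bumps 5 from row 3; 5 starts row 4. P = [[1, 4], [2, 6], [3], [5]], Q = [[1, 3], [2, 5], [4], [6]].

So P = [[1, 4], [2, 6], [3], [5]], Q = [[1, 3], [2, 5], [4], [6]].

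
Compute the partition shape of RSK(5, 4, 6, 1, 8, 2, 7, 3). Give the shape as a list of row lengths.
[3, 3, 2]

Row-insert each entry into an empty tableau.

After inserting 5: P = [[5]].
After inserting 4: P = [[4], [5]].
After inserting 6: P = [[4, 6], [5]].
After inserting 1: P = [[1, 6], [4], [5]].
After inserting 8: P = [[1, 6, 8], [4], [5]].
After inserting 2: P = [[1, 2, 8], [4, 6], [5]].
After inserting 7: P = [[1, 2, 7], [4, 6, 8], [5]].
After inserting 3: P = [[1, 2, 3], [4, 6, 7], [5, 8]].

The final insertion tableau P = [[1, 2, 3], [4, 6, 7], [5, 8]] has shape [3, 3, 2].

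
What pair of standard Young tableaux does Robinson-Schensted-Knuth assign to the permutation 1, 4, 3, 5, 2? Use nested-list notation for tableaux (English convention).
P = [[1, 2, 5], [3], [4]], Q = [[1, 2, 4], [3], [5]]

Insert each entry of the permutation into P by Schensted row insertion, recording in Q the position of each new cell.

Insert 1: appended to row 1. P = [[1]], Q = [[1]].
Insert 4: appended to row 1. P = [[1, 4]], Q = [[1, 2]].
Insert 3: 3 bumps 4 from row 1; 4 starts row 2. P = [[1, 3], [4]], Q = [[1, 2], [3]].
Insert 5: appended to row 1. P = [[1, 3, 5], [4]], Q = [[1, 2, 4], [3]].
Insert 2: 2 bumps 3 from row 1; 3 bumps 4 from row 2; 4 starts row 3. P = [[1, 2, 5], [3], [4]], Q = [[1, 2, 4], [3], [5]].

So P = [[1, 2, 5], [3], [4]], Q = [[1, 2, 4], [3], [5]].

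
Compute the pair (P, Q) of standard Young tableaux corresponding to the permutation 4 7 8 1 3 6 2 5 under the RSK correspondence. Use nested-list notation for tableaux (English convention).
Insert each entry of the permutation into P by Schensted row insertion, recording in Q the position of each new cell.

After inserting 4: P = [[4]].
After inserting 7: P = [[4, 7]].
After inserting 8: P = [[4, 7, 8]].
After inserting 1: P = [[1, 7, 8], [4]].
After inserting 3: P = [[1, 3, 8], [4, 7]].
After inserting 6: P = [[1, 3, 6], [4, 7, 8]].
After inserting 2: P = [[1, 2, 6], [3, 7, 8], [4]].
After inserting 5: P = [[1, 2, 5], [3, 6, 8], [4, 7]].

So P = [[1, 2, 5], [3, 6, 8], [4, 7]], Q = [[1, 2, 3], [4, 5, 6], [7, 8]].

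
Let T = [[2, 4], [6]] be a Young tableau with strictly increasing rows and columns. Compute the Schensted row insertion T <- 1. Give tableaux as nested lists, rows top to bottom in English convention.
In row 1, 1 replaces 2 (the leftmost entry greater than 1); 2 is bumped to row 2. In row 2, 2 replaces 6 (the leftmost entry greater than 2); 6 is bumped to row 3. 6 starts a new row 3. The new tableau is [[1, 4], [2], [6]].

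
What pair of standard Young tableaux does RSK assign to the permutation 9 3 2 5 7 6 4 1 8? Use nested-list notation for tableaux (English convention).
P = [[1, 4, 6, 8], [2, 5], [3], [7], [9]], Q = [[1, 4, 5, 9], [2, 6], [3], [7], [8]]

Insert each entry of the permutation into P by Schensted row insertion, recording in Q the position of each new cell.

Insert 9: appended to row 1. P = [[9]].
Insert 3: 3 bumps 9 from row 1; 9 starts row 2. P = [[3], [9]].
Insert 2: 2 bumps 3 from row 1; 3 bumps 9 from row 2; 9 starts row 3. P = [[2], [3], [9]].
Insert 5: appended to row 1. P = [[2, 5], [3], [9]].
Insert 7: appended to row 1. P = [[2, 5, 7], [3], [9]].
Insert 6: 6 bumps 7 from row 1; 7 appends to row 2. P = [[2, 5, 6], [3, 7], [9]].
Insert 4: 4 bumps 5 from row 1; 5 bumps 7 from row 2; 7 bumps 9 from row 3; 9 starts row 4. P = [[2, 4, 6], [3, 5], [7], [9]].
Insert 1: 1 bumps 2 from row 1; 2 bumps 3 from row 2; 3 bumps 7 from row 3; 7 bumps 9 from row 4; 9 starts row 5. P = [[1, 4, 6], [2, 5], [3], [7], [9]].
Insert 8: appended to row 1. P = [[1, 4, 6, 8], [2, 5], [3], [7], [9]].

So P = [[1, 4, 6, 8], [2, 5], [3], [7], [9]], Q = [[1, 4, 5, 9], [2, 6], [3], [7], [8]].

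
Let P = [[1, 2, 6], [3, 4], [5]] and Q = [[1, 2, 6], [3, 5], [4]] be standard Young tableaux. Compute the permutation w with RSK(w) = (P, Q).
3 5 4 1 2 6

Reverse RSK: for i = n, n-1, ..., 1, locate i in Q, remove the corresponding corner cell from P, and reverse-bump its entry up through P; the value ejected from row 1 is w(i).

So w = 3 5 4 1 2 6.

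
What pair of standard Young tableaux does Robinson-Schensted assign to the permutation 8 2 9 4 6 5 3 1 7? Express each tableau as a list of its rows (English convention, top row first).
Insert each entry of the permutation into P by Schensted row insertion, recording in Q the position of each new cell.

Insert 8: appended to row 1. P = [[8]].
Insert 2: 2 bumps 8 from row 1; 8 starts row 2. P = [[2], [8]].
Insert 9: appended to row 1. P = [[2, 9], [8]].
Insert 4: 4 bumps 9 from row 1; 9 appends to row 2. P = [[2, 4], [8, 9]].
Insert 6: appended to row 1. P = [[2, 4, 6], [8, 9]].
Insert 5: 5 bumps 6 from row 1; 6 bumps 8 from row 2; 8 starts row 3. P = [[2, 4, 5], [6, 9], [8]].
Insert 3: 3 bumps 4 from row 1; 4 bumps 6 from row 2; 6 bumps 8 from row 3; 8 starts row 4. P = [[2, 3, 5], [4, 9], [6], [8]].
Insert 1: 1 bumps 2 from row 1; 2 bumps 4 from row 2; 4 bumps 6 from row 3; 6 bumps 8 from row 4; 8 starts row 5. P = [[1, 3, 5], [2, 9], [4], [6], [8]].
Insert 7: appended to row 1. P = [[1, 3, 5, 7], [2, 9], [4], [6], [8]].

So P = [[1, 3, 5, 7], [2, 9], [4], [6], [8]], Q = [[1, 3, 5, 9], [2, 4], [6], [7], [8]].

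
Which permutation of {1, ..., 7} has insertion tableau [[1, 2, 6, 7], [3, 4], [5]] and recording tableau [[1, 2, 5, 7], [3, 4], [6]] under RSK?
Reverse RSK: for i = n, n-1, ..., 1, locate i in Q, remove the corresponding corner cell from P, and reverse-bump its entry up through P; the value ejected from row 1 is w(i).

So w = 3 5 1 4 6 2 7.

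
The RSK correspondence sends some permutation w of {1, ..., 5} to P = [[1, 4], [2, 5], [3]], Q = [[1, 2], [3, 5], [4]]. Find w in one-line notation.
Reverse the RSK construction: for i from n down to 1, find the cell of Q containing i, remove the entry at that cell from P, and reverse-bump it up through P; the value ejected from row 1 is w(i).

Step i=5: Q has 5 at row 2, column 2; remove 5 from row 2 of P and reverse-bump: 5 enters row 1 and ejects 4. So w(5) = 4. P is now [[1, 5], [2], [3]].
Step i=4: Q has 4 at row 3, column 1; remove 3 from row 3 of P and reverse-bump: 3 enters row 2 and ejects 2; 2 enters row 1 and ejects 1. So w(4) = 1. P is now [[2, 5], [3]].
Step i=3: Q has 3 at row 2, column 1; remove 3 from row 2 of P and reverse-bump: 3 enters row 1 and ejects 2. So w(3) = 2. P is now [[3, 5]].
Step i=2: Q has 2 at row 1, column 2; remove that cell from P, ejecting 5. So w(2) = 5. P is now [[3]].
Step i=1: Q has 1 at row 1, column 1; remove that cell from P, ejecting 3. So w(1) = 3. P is now [].

So w = 3 5 2 1 4.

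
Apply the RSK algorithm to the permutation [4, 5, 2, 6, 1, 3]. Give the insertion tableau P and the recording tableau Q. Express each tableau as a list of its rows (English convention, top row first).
P = [[1, 3, 6], [2, 5], [4]], Q = [[1, 2, 4], [3, 6], [5]]

Insert each entry of the permutation into P by Schensted row insertion, recording in Q the position of each new cell.

Insert 4: appended to row 1. P = [[4]].
Insert 5: appended to row 1. P = [[4, 5]].
Insert 2: 2 bumps 4 from row 1; 4 starts row 2. P = [[2, 5], [4]].
Insert 6: appended to row 1. P = [[2, 5, 6], [4]].
Insert 1: 1 bumps 2 from row 1; 2 bumps 4 from row 2; 4 starts row 3. P = [[1, 5, 6], [2], [4]].
Insert 3: 3 bumps 5 from row 1; 5 appends to row 2. P = [[1, 3, 6], [2, 5], [4]].

So P = [[1, 3, 6], [2, 5], [4]], Q = [[1, 2, 4], [3, 6], [5]].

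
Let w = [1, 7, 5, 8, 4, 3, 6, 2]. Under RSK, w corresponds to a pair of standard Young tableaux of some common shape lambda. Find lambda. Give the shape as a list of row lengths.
[3, 2, 1, 1, 1]

Row-insert each entry into an empty tableau.

After inserting 1: P = [[1]].
After inserting 7: P = [[1, 7]].
After inserting 5: P = [[1, 5], [7]].
After inserting 8: P = [[1, 5, 8], [7]].
After inserting 4: P = [[1, 4, 8], [5], [7]].
After inserting 3: P = [[1, 3, 8], [4], [5], [7]].
After inserting 6: P = [[1, 3, 6], [4, 8], [5], [7]].
After inserting 2: P = [[1, 2, 6], [3, 8], [4], [5], [7]].

The final insertion tableau P = [[1, 2, 6], [3, 8], [4], [5], [7]] has shape [3, 2, 1, 1, 1].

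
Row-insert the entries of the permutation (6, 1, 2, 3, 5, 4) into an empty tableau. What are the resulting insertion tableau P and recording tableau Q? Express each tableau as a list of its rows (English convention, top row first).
P = [[1, 2, 3, 4], [5], [6]], Q = [[1, 3, 4, 5], [2], [6]]

Insert each entry of the permutation into P by Schensted row insertion, recording in Q the position of each new cell.

Insert 6: appended to row 1. P = [[6]].
Insert 1: 1 bumps 6 from row 1; 6 starts row 2. P = [[1], [6]].
Insert 2: appended to row 1. P = [[1, 2], [6]].
Insert 3: appended to row 1. P = [[1, 2, 3], [6]].
Insert 5: appended to row 1. P = [[1, 2, 3, 5], [6]].
Insert 4: 4 bumps 5 from row 1; 5 bumps 6 from row 2; 6 starts row 3. P = [[1, 2, 3, 4], [5], [6]].

So P = [[1, 2, 3, 4], [5], [6]], Q = [[1, 3, 4, 5], [2], [6]].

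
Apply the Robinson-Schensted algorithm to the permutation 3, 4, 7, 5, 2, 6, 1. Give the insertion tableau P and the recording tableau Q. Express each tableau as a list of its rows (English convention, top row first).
P = [[1, 4, 5, 6], [2], [3], [7]], Q = [[1, 2, 3, 6], [4], [5], [7]]

Insert each entry of the permutation into P by Schensted row insertion, recording in Q the position of each new cell.

After inserting 3: P = [[3]].
After inserting 4: P = [[3, 4]].
After inserting 7: P = [[3, 4, 7]].
After inserting 5: P = [[3, 4, 5], [7]].
After inserting 2: P = [[2, 4, 5], [3], [7]].
After inserting 6: P = [[2, 4, 5, 6], [3], [7]].
After inserting 1: P = [[1, 4, 5, 6], [2], [3], [7]].

So P = [[1, 4, 5, 6], [2], [3], [7]], Q = [[1, 2, 3, 6], [4], [5], [7]].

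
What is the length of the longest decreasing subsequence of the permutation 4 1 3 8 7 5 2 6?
4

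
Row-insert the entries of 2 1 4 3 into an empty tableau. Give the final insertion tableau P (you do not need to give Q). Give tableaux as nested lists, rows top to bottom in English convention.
Insert 2: appended to row 1. P = [[2]].
Insert 1: 1 bumps 2 from row 1; 2 starts row 2. P = [[1], [2]].
Insert 4: appended to row 1. P = [[1, 4], [2]].
Insert 3: 3 bumps 4 from row 1; 4 appends to row 2. P = [[1, 3], [2, 4]].

So P = [[1, 3], [2, 4]].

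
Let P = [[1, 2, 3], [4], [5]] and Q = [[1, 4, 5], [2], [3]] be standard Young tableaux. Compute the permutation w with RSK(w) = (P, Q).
5 4 1 2 3

Reverse the RSK construction: for i from n down to 1, find the cell of Q containing i, remove the entry at that cell from P, and reverse-bump it up through P; the value ejected from row 1 is w(i).

Step i=5: Q has 5 at row 1, column 3; remove that cell from P, ejecting 3. So w(5) = 3. P is now [[1, 2], [4], [5]].
Step i=4: Q has 4 at row 1, column 2; remove that cell from P, ejecting 2. So w(4) = 2. P is now [[1], [4], [5]].
Step i=3: Q has 3 at row 3, column 1; remove 5 from row 3 of P and reverse-bump: 5 enters row 2 and ejects 4; 4 enters row 1 and ejects 1. So w(3) = 1. P is now [[4], [5]].
Step i=2: Q has 2 at row 2, column 1; remove 5 from row 2 of P and reverse-bump: 5 enters row 1 and ejects 4. So w(2) = 4. P is now [[5]].
Step i=1: Q has 1 at row 1, column 1; remove that cell from P, ejecting 5. So w(1) = 5. P is now [].

So w = 5 4 1 2 3.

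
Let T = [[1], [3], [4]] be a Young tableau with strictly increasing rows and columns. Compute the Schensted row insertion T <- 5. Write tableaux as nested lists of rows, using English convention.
[[1, 5], [3], [4]]

5 is larger than every entry of row 1, so it is appended to row 1. The new tableau is [[1, 5], [3], [4]].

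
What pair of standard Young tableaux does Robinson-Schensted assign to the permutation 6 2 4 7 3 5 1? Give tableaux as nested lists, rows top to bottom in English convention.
Insert each entry of the permutation into P by Schensted row insertion, recording in Q the position of each new cell.

Insert 6: appended to row 1. P = [[6]].
Insert 2: 2 bumps 6 from row 1; 6 starts row 2. P = [[2], [6]].
Insert 4: appended to row 1. P = [[2, 4], [6]].
Insert 7: appended to row 1. P = [[2, 4, 7], [6]].
Insert 3: 3 bumps 4 from row 1; 4 bumps 6 from row 2; 6 starts row 3. P = [[2, 3, 7], [4], [6]].
Insert 5: 5 bumps 7 from row 1; 7 appends to row 2. P = [[2, 3, 5], [4, 7], [6]].
Insert 1: 1 bumps 2 from row 1; 2 bumps 4 from row 2; 4 bumps 6 from row 3; 6 starts row 4. P = [[1, 3, 5], [2, 7], [4], [6]].

So P = [[1, 3, 5], [2, 7], [4], [6]], Q = [[1, 3, 4], [2, 6], [5], [7]].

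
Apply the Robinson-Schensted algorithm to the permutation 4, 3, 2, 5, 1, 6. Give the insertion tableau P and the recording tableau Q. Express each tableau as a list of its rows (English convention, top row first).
Insert each entry of the permutation into P by Schensted row insertion, recording in Q the position of each new cell.

Insert 4: appended to row 1. P = [[4]].
Insert 3: 3 bumps 4 from row 1; 4 starts row 2. P = [[3], [4]].
Insert 2: 2 bumps 3 from row 1; 3 bumps 4 from row 2; 4 starts row 3. P = [[2], [3], [4]].
Insert 5: appended to row 1. P = [[2, 5], [3], [4]].
Insert 1: 1 bumps 2 from row 1; 2 bumps 3 from row 2; 3 bumps 4 from row 3; 4 starts row 4. P = [[1, 5], [2], [3], [4]].
Insert 6: appended to row 1. P = [[1, 5, 6], [2], [3], [4]].

So P = [[1, 5, 6], [2], [3], [4]], Q = [[1, 4, 6], [2], [3], [5]].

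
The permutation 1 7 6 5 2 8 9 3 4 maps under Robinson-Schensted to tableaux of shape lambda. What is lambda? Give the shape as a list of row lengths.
[4, 3, 1, 1]

Row-insert each entry into an empty tableau.

After inserting 1: P = [[1]].
After inserting 7: P = [[1, 7]].
After inserting 6: P = [[1, 6], [7]].
After inserting 5: P = [[1, 5], [6], [7]].
After inserting 2: P = [[1, 2], [5], [6], [7]].
After inserting 8: P = [[1, 2, 8], [5], [6], [7]].
After inserting 9: P = [[1, 2, 8, 9], [5], [6], [7]].
After inserting 3: P = [[1, 2, 3, 9], [5, 8], [6], [7]].
After inserting 4: P = [[1, 2, 3, 4], [5, 8, 9], [6], [7]].

The final insertion tableau P = [[1, 2, 3, 4], [5, 8, 9], [6], [7]] has shape [4, 3, 1, 1].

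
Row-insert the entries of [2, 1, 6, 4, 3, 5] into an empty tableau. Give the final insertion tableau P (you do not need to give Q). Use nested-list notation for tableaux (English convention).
Insert 2: appended to row 1. P = [[2]].
Insert 1: 1 bumps 2 from row 1; 2 starts row 2. P = [[1], [2]].
Insert 6: appended to row 1. P = [[1, 6], [2]].
Insert 4: 4 bumps 6 from row 1; 6 appends to row 2. P = [[1, 4], [2, 6]].
Insert 3: 3 bumps 4 from row 1; 4 bumps 6 from row 2; 6 starts row 3. P = [[1, 3], [2, 4], [6]].
Insert 5: appended to row 1. P = [[1, 3, 5], [2, 4], [6]].

So P = [[1, 3, 5], [2, 4], [6]].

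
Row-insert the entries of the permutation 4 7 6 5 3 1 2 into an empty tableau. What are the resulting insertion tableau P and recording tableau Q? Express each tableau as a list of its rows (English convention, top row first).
P = [[1, 2], [3, 5], [4], [6], [7]], Q = [[1, 2], [3, 7], [4], [5], [6]]

Insert each entry of the permutation into P by Schensted row insertion, recording in Q the position of each new cell.

Insert 4: appended to row 1. P = [[4]].
Insert 7: appended to row 1. P = [[4, 7]].
Insert 6: 6 bumps 7 from row 1; 7 starts row 2. P = [[4, 6], [7]].
Insert 5: 5 bumps 6 from row 1; 6 bumps 7 from row 2; 7 starts row 3. P = [[4, 5], [6], [7]].
Insert 3: 3 bumps 4 from row 1; 4 bumps 6 from row 2; 6 bumps 7 from row 3; 7 starts row 4. P = [[3, 5], [4], [6], [7]].
Insert 1: 1 bumps 3 from row 1; 3 bumps 4 from row 2; 4 bumps 6 from row 3; 6 bumps 7 from row 4; 7 starts row 5. P = [[1, 5], [3], [4], [6], [7]].
Insert 2: 2 bumps 5 from row 1; 5 appends to row 2. P = [[1, 2], [3, 5], [4], [6], [7]].

So P = [[1, 2], [3, 5], [4], [6], [7]], Q = [[1, 2], [3, 7], [4], [5], [6]].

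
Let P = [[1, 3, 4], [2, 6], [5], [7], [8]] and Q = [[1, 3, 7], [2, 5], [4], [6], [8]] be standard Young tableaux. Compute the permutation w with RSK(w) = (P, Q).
8 5 7 2 6 3 4 1

Reverse the RSK construction: for i from n down to 1, find the cell of Q containing i, remove the entry at that cell from P, and reverse-bump it up through P; the value ejected from row 1 is w(i).

Step i=8: Q has 8 at row 5, column 1; remove 8 from row 5 of P and reverse-bump: 8 enters row 4 and ejects 7; 7 enters row 3 and ejects 5; 5 enters row 2 and ejects 2; 2 enters row 1 and ejects 1. So w(8) = 1. P is now [[2, 3, 4], [5, 6], [7], [8]].
Step i=7: Q has 7 at row 1, column 3; remove that cell from P, ejecting 4. So w(7) = 4. P is now [[2, 3], [5, 6], [7], [8]].
Step i=6: Q has 6 at row 4, column 1; remove 8 from row 4 of P and reverse-bump: 8 enters row 3 and ejects 7; 7 enters row 2 and ejects 6; 6 enters row 1 and ejects 3. So w(6) = 3. P is now [[2, 6], [5, 7], [8]].
Step i=5: Q has 5 at row 2, column 2; remove 7 from row 2 of P and reverse-bump: 7 enters row 1 and ejects 6. So w(5) = 6. P is now [[2, 7], [5], [8]].
Step i=4: Q has 4 at row 3, column 1; remove 8 from row 3 of P and reverse-bump: 8 enters row 2 and ejects 5; 5 enters row 1 and ejects 2. So w(4) = 2. P is now [[5, 7], [8]].
Step i=3: Q has 3 at row 1, column 2; remove that cell from P, ejecting 7. So w(3) = 7. P is now [[5], [8]].
Step i=2: Q has 2 at row 2, column 1; remove 8 from row 2 of P and reverse-bump: 8 enters row 1 and ejects 5. So w(2) = 5. P is now [[8]].
Step i=1: Q has 1 at row 1, column 1; remove that cell from P, ejecting 8. So w(1) = 8. P is now [].

So w = 8 5 7 2 6 3 4 1.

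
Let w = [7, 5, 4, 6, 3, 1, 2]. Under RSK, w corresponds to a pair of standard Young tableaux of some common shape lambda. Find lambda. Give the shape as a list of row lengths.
Row-insert each entry into an empty tableau.

After inserting 7: P = [[7]].
After inserting 5: P = [[5], [7]].
After inserting 4: P = [[4], [5], [7]].
After inserting 6: P = [[4, 6], [5], [7]].
After inserting 3: P = [[3, 6], [4], [5], [7]].
After inserting 1: P = [[1, 6], [3], [4], [5], [7]].
After inserting 2: P = [[1, 2], [3, 6], [4], [5], [7]].

The final insertion tableau P = [[1, 2], [3, 6], [4], [5], [7]] has shape [2, 2, 1, 1, 1].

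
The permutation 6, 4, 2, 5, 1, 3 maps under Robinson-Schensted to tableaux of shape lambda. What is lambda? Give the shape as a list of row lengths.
[2, 2, 1, 1]

Row-insert each entry into an empty tableau.

After inserting 6: P = [[6]].
After inserting 4: P = [[4], [6]].
After inserting 2: P = [[2], [4], [6]].
After inserting 5: P = [[2, 5], [4], [6]].
After inserting 1: P = [[1, 5], [2], [4], [6]].
After inserting 3: P = [[1, 3], [2, 5], [4], [6]].

The final insertion tableau P = [[1, 3], [2, 5], [4], [6]] has shape [2, 2, 1, 1].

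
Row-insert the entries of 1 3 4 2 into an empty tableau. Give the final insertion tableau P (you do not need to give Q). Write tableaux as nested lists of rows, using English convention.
Insert 1: appended to row 1. P = [[1]].
Insert 3: appended to row 1. P = [[1, 3]].
Insert 4: appended to row 1. P = [[1, 3, 4]].
Insert 2: 2 bumps 3 from row 1; 3 starts row 2. P = [[1, 2, 4], [3]].

So P = [[1, 2, 4], [3]].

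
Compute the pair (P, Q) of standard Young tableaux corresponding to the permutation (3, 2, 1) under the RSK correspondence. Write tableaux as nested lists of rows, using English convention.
P = [[1], [2], [3]], Q = [[1], [2], [3]]

Insert each entry of the permutation into P by Schensted row insertion, recording in Q the position of each new cell.

Insert 3: appended to row 1. P = [[3]], Q = [[1]].
Insert 2: 2 bumps 3 from row 1; 3 starts row 2. P = [[2], [3]], Q = [[1], [2]].
Insert 1: 1 bumps 2 from row 1; 2 bumps 3 from row 2; 3 starts row 3. P = [[1], [2], [3]], Q = [[1], [2], [3]].

So P = [[1], [2], [3]], Q = [[1], [2], [3]].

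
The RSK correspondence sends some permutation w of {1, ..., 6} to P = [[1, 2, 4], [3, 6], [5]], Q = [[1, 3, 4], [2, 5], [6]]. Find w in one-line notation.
Reverse RSK: for i = n, n-1, ..., 1, locate i in Q, remove the corresponding corner cell from P, and reverse-bump its entry up through P; the value ejected from row 1 is w(i).

So w = 5 1 3 6 4 2.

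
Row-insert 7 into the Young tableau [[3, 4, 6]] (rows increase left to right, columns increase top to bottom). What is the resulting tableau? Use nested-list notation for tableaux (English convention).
[[3, 4, 6, 7]]

7 is larger than every entry of row 1, so it is appended to row 1. The new tableau is [[3, 4, 6, 7]].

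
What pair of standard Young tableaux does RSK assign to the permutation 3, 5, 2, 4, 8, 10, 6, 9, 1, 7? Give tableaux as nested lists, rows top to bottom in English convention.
P = [[1, 4, 6, 7], [2, 5, 8, 9], [3, 10]], Q = [[1, 2, 5, 6], [3, 4, 7, 8], [9, 10]]

Insert each entry of the permutation into P by Schensted row insertion, recording in Q the position of each new cell.

Insert 3: appended to row 1. P = [[3]].
Insert 5: appended to row 1. P = [[3, 5]].
Insert 2: 2 bumps 3 from row 1; 3 starts row 2. P = [[2, 5], [3]].
Insert 4: 4 bumps 5 from row 1; 5 appends to row 2. P = [[2, 4], [3, 5]].
Insert 8: appended to row 1. P = [[2, 4, 8], [3, 5]].
Insert 10: appended to row 1. P = [[2, 4, 8, 10], [3, 5]].
Insert 6: 6 bumps 8 from row 1; 8 appends to row 2. P = [[2, 4, 6, 10], [3, 5, 8]].
Insert 9: 9 bumps 10 from row 1; 10 appends to row 2. P = [[2, 4, 6, 9], [3, 5, 8, 10]].
Insert 1: 1 bumps 2 from row 1; 2 bumps 3 from row 2; 3 starts row 3. P = [[1, 4, 6, 9], [2, 5, 8, 10], [3]].
Insert 7: 7 bumps 9 from row 1; 9 bumps 10 from row 2; 10 appends to row 3. P = [[1, 4, 6, 7], [2, 5, 8, 9], [3, 10]].

So P = [[1, 4, 6, 7], [2, 5, 8, 9], [3, 10]], Q = [[1, 2, 5, 6], [3, 4, 7, 8], [9, 10]].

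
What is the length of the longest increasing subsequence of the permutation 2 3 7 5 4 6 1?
4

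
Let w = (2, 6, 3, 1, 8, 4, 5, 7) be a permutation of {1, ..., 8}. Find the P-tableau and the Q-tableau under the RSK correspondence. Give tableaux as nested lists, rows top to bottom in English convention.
P = [[1, 3, 4, 5, 7], [2, 8], [6]], Q = [[1, 2, 5, 7, 8], [3, 6], [4]]

Insert each entry of the permutation into P by Schensted row insertion, recording in Q the position of each new cell.

Insert 2: appended to row 1. P = [[2]].
Insert 6: appended to row 1. P = [[2, 6]].
Insert 3: 3 bumps 6 from row 1; 6 starts row 2. P = [[2, 3], [6]].
Insert 1: 1 bumps 2 from row 1; 2 bumps 6 from row 2; 6 starts row 3. P = [[1, 3], [2], [6]].
Insert 8: appended to row 1. P = [[1, 3, 8], [2], [6]].
Insert 4: 4 bumps 8 from row 1; 8 appends to row 2. P = [[1, 3, 4], [2, 8], [6]].
Insert 5: appended to row 1. P = [[1, 3, 4, 5], [2, 8], [6]].
Insert 7: appended to row 1. P = [[1, 3, 4, 5, 7], [2, 8], [6]].

So P = [[1, 3, 4, 5, 7], [2, 8], [6]], Q = [[1, 2, 5, 7, 8], [3, 6], [4]].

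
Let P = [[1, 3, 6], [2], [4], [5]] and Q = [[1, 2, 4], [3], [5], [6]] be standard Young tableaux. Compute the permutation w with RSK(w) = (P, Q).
2 5 4 6 3 1

Reverse the RSK construction: for i from n down to 1, find the cell of Q containing i, remove the entry at that cell from P, and reverse-bump it up through P; the value ejected from row 1 is w(i).

Step i=6: Q has 6 at row 4, column 1; remove 5 from row 4 of P and reverse-bump: 5 enters row 3 and ejects 4; 4 enters row 2 and ejects 2; 2 enters row 1 and ejects 1. So w(6) = 1. P is now [[2, 3, 6], [4], [5]].
Step i=5: Q has 5 at row 3, column 1; remove 5 from row 3 of P and reverse-bump: 5 enters row 2 and ejects 4; 4 enters row 1 and ejects 3. So w(5) = 3. P is now [[2, 4, 6], [5]].
Step i=4: Q has 4 at row 1, column 3; remove that cell from P, ejecting 6. So w(4) = 6. P is now [[2, 4], [5]].
Step i=3: Q has 3 at row 2, column 1; remove 5 from row 2 of P and reverse-bump: 5 enters row 1 and ejects 4. So w(3) = 4. P is now [[2, 5]].
Step i=2: Q has 2 at row 1, column 2; remove that cell from P, ejecting 5. So w(2) = 5. P is now [[2]].
Step i=1: Q has 1 at row 1, column 1; remove that cell from P, ejecting 2. So w(1) = 2. P is now [].

So w = 2 5 4 6 3 1.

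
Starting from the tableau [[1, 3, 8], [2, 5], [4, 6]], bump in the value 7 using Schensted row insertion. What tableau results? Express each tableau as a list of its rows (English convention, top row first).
[[1, 3, 7], [2, 5, 8], [4, 6]]

In row 1, 7 replaces 8 (the leftmost entry greater than 7); 8 is bumped to row 2. 8 is appended to row 2. The new tableau is [[1, 3, 7], [2, 5, 8], [4, 6]].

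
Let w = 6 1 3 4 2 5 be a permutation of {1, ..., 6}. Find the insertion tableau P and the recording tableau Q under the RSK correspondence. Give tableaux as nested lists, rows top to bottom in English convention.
P = [[1, 2, 4, 5], [3], [6]], Q = [[1, 3, 4, 6], [2], [5]]

Insert each entry of the permutation into P by Schensted row insertion, recording in Q the position of each new cell.

Insert 6: appended to row 1. P = [[6]], Q = [[1]].
Insert 1: 1 bumps 6 from row 1; 6 starts row 2. P = [[1], [6]], Q = [[1], [2]].
Insert 3: appended to row 1. P = [[1, 3], [6]], Q = [[1, 3], [2]].
Insert 4: appended to row 1. P = [[1, 3, 4], [6]], Q = [[1, 3, 4], [2]].
Insert 2: 2 bumps 3 from row 1; 3 bumps 6 from row 2; 6 starts row 3. P = [[1, 2, 4], [3], [6]], Q = [[1, 3, 4], [2], [5]].
Insert 5: appended to row 1. P = [[1, 2, 4, 5], [3], [6]], Q = [[1, 3, 4, 6], [2], [5]].

So P = [[1, 2, 4, 5], [3], [6]], Q = [[1, 3, 4, 6], [2], [5]].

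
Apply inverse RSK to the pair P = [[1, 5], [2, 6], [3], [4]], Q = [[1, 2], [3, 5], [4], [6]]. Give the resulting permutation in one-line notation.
Reverse the RSK construction: for i from n down to 1, find the cell of Q containing i, remove the entry at that cell from P, and reverse-bump it up through P; the value ejected from row 1 is w(i).

Step i=6: Q has 6 at row 4, column 1; remove 4 from row 4 of P and reverse-bump: 4 enters row 3 and ejects 3; 3 enters row 2 and ejects 2; 2 enters row 1 and ejects 1. So w(6) = 1. P is now [[2, 5], [3, 6], [4]].
Step i=5: Q has 5 at row 2, column 2; remove 6 from row 2 of P and reverse-bump: 6 enters row 1 and ejects 5. So w(5) = 5. P is now [[2, 6], [3], [4]].
Step i=4: Q has 4 at row 3, column 1; remove 4 from row 3 of P and reverse-bump: 4 enters row 2 and ejects 3; 3 enters row 1 and ejects 2. So w(4) = 2. P is now [[3, 6], [4]].
Step i=3: Q has 3 at row 2, column 1; remove 4 from row 2 of P and reverse-bump: 4 enters row 1 and ejects 3. So w(3) = 3. P is now [[4, 6]].
Step i=2: Q has 2 at row 1, column 2; remove that cell from P, ejecting 6. So w(2) = 6. P is now [[4]].
Step i=1: Q has 1 at row 1, column 1; remove that cell from P, ejecting 4. So w(1) = 4. P is now [].

So w = 4 6 3 2 5 1.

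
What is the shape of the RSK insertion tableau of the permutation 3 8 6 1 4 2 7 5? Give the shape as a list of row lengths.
[3, 3, 1, 1]

Row-insert each entry into an empty tableau.

After inserting 3: P = [[3]].
After inserting 8: P = [[3, 8]].
After inserting 6: P = [[3, 6], [8]].
After inserting 1: P = [[1, 6], [3], [8]].
After inserting 4: P = [[1, 4], [3, 6], [8]].
After inserting 2: P = [[1, 2], [3, 4], [6], [8]].
After inserting 7: P = [[1, 2, 7], [3, 4], [6], [8]].
After inserting 5: P = [[1, 2, 5], [3, 4, 7], [6], [8]].

The final insertion tableau P = [[1, 2, 5], [3, 4, 7], [6], [8]] has shape [3, 3, 1, 1].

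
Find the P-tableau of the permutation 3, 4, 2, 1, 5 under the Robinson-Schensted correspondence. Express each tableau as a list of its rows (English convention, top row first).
P = [[1, 4, 5], [2], [3]]

Insert 3: appended to row 1. P = [[3]].
Insert 4: appended to row 1. P = [[3, 4]].
Insert 2: 2 bumps 3 from row 1; 3 starts row 2. P = [[2, 4], [3]].
Insert 1: 1 bumps 2 from row 1; 2 bumps 3 from row 2; 3 starts row 3. P = [[1, 4], [2], [3]].
Insert 5: appended to row 1. P = [[1, 4, 5], [2], [3]].

So P = [[1, 4, 5], [2], [3]].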